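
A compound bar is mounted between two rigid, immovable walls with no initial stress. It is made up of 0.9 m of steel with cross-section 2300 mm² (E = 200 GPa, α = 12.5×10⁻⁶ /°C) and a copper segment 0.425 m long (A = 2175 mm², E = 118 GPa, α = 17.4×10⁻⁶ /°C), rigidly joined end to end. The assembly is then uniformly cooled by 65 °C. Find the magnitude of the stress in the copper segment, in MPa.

Free thermal contraction of the whole bar: Σ αᵢΔT Lᵢ = 12.5×10⁻⁶×65×900 + 17.4×10⁻⁶×65×425 = 1.212 mm.
The rigid supports impose zero overall length change; the single axial force P common to all segments must satisfy P Σ Lᵢ/(AᵢEᵢ) = δ_free.
The series flexibility is Σ Lᵢ/(AᵢEᵢ) = 900/(2300×200×10³) + 425/(2175×118×10³) = 3.612×10⁻⁶ mm/N.
Hence P = δ_free / Σ(L/AE) = 1.212/3.612×10⁻⁶ = 335.5 kN (tensile).
σ_{copper} = P / A = 335500 / 2175 = 154.2 MPa.

σ ≈ 154 MPa (tensile)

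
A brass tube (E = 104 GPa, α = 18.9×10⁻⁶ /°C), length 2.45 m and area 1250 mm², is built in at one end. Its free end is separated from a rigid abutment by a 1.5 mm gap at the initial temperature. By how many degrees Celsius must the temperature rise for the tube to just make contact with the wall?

ΔT ≈ 32.4 °C

The gap closes when αΔT L = 1.5 mm, since the tube is still unstressed at that instant.
ΔT = 1.5 / (18.9×10⁻⁶ × 2450) = 32.39 °C.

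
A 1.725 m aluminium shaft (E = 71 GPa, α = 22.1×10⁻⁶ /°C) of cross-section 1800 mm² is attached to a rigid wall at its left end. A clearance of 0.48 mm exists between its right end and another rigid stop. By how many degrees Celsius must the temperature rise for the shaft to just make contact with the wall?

ΔT ≈ 12.6 °C

Contact occurs when the free expansion equals the gap: αΔT L = 0.48 mm.
So ΔT = g/(αL) = 0.48/(22.1×10⁻⁶ × 1725) = 12.59 °C.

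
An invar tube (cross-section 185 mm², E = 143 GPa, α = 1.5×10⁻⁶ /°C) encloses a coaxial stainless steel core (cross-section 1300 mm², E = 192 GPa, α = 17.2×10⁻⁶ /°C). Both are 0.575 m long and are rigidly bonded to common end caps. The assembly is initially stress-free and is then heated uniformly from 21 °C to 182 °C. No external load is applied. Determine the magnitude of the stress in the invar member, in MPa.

σ ≈ 327 MPa (tensile)

Both members must finish at the same length. With the larger α, the stainless steel tends to over-expand; the plates restrain it, putting the stainless steel in compression and the invar in tension. With no external load the two internal forces are equal and opposite, magnitude P.
Setting the final lengths equal and cancelling L: (α₁ − α₂)ΔT = P/(A₁E₁) + P/(A₂E₂).
|α₁ − α₂|·ΔT = 15.7×10⁻⁶ × 161 = 0.002528.
1/(A₁E₁) + 1/(A₂E₂) = 1/(185×143×10³) + 1/(1300×192×10³) = 4.181×10⁻⁸ N⁻¹.
So P = 0.002528 / 4.181×10⁻⁸ = 60.46 kN.
σ_{invar} = P/A₁ = 60460/185 = 326.8 MPa, tensile.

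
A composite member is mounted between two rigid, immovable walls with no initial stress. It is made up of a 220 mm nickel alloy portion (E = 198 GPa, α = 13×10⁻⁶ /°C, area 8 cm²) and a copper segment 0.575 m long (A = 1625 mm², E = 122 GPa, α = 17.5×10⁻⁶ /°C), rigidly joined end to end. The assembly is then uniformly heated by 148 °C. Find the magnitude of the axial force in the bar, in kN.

P ≈ 446 kN (compressive)

Free thermal expansion of the whole bar: Σ αᵢΔT Lᵢ = 13×10⁻⁶×148×220 + 17.5×10⁻⁶×148×575 = 1.913 mm.
The rigid supports impose zero overall length change; the single axial force P common to all segments must satisfy P Σ Lᵢ/(AᵢEᵢ) = δ_free.
Σ Lᵢ/(AᵢEᵢ) = 220/(800×198×10³) + 575/(1625×122×10³) = 4.289×10⁻⁶ mm/N.
So P = 1.913 / 4.289×10⁻⁶ = 445.9 kN, compressive.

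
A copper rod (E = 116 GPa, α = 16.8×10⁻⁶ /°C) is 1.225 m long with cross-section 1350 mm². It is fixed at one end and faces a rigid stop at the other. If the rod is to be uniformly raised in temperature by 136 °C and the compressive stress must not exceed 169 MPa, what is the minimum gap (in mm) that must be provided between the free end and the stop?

g ≈ 1.01 mm

With no wall the rod would lengthen by αΔT L = 16.8×10⁻⁶ × 136 × 1225 = 2.799 mm.
A stress of 169 MPa corresponds to the wall pushing the rod back by σL/E = 169×1225/(116×10³) = 1.785 mm.
So the gap has to take up the difference, g_min = δ_free − σL/E = 2.799 − 1.785 = 1.014 mm.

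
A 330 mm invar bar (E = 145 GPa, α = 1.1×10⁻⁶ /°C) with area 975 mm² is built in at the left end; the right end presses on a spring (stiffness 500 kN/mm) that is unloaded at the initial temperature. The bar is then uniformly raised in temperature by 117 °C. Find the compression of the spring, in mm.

Free thermal expansion: δ_free = αΔT L = 1.1×10⁻⁶ × 117 × 330 = 0.04247 mm.
Let P be the compressive force at the spring. The bar shortens elastically by PL/(AE) and the spring compresses by P/k; together these equal δ_free.
P [ L/(AE) + 1/k ] = δ_free → P [ 330/(975×145×10³) + 1/(500×10³) ] = 0.04247.
P = 0.04247 / 4.334×10⁻⁶ = 9799 N.
Spring compression = P/k = 9799/(500×10³) = 0.0196 mm.

δ ≈ 0.0196 mm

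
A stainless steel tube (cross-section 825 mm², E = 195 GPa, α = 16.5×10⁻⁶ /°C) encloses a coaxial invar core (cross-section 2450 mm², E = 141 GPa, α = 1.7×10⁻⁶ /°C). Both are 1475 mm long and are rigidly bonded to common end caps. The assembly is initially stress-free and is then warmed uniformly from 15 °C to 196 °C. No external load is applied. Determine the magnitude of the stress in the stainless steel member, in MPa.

Both members must finish at the same length. With the larger α, the stainless steel tends to over-expand; the plates restrain it, putting the stainless steel in compression and the invar in tension. With no external load the two internal forces are equal and opposite, magnitude P.
Setting the final lengths equal and cancelling L: (α₁ − α₂)ΔT = P/(A₁E₁) + P/(A₂E₂).
|α₁ − α₂|·ΔT = 14.8×10⁻⁶ × 181 = 0.002679.
1/(A₁E₁) + 1/(A₂E₂) = 1/(825×195×10³) + 1/(2450×141×10³) = 9.111×10⁻⁹ N⁻¹.
So P = 0.002679 / 9.111×10⁻⁹ = 294 kN.
σ_{stainless steel} = P/A₁ = 294000/825 = 356.4 MPa, compressive.

σ ≈ 356 MPa (compressive)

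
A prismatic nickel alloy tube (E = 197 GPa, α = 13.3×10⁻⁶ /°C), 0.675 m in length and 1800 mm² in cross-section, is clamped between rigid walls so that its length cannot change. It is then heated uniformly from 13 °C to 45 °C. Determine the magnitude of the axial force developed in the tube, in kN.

P ≈ 151 kN (compressive)

The ends cannot move, so σ = EαΔT = 197×10³ × 13.3×10⁻⁶ × 32 = 83.84 MPa.
P = AEαΔT = 1800 × 197×10³ × 13.3×10⁻⁶ × 32 = 150.9 kN (compressive).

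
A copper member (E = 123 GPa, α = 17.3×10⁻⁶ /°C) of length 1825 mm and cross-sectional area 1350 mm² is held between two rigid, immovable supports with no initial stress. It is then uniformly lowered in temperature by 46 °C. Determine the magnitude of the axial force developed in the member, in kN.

With zero net strain, σ = E·αΔT = 123 GPa × 17.3×10⁻⁶ × 46 = 97.88 MPa.
Then P = σA = 97.88 × 1350 mm² = 132.1 kN, tensile.

P ≈ 132 kN (tensile)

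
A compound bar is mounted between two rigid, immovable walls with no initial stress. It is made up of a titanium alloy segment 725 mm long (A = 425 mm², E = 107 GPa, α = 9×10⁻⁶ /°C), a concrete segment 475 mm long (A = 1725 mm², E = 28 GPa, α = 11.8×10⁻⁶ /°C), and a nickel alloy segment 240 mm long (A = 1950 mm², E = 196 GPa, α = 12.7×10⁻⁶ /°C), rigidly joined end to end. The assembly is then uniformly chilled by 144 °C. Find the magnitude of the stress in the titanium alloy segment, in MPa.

With the walls removed the bar would change length by δ_free = Σ αᵢΔT Lᵢ = 9×10⁻⁶×144×725 + 11.8×10⁻⁶×144×475 + 12.7×10⁻⁶×144×240 = 2.186 mm.
The rigid supports impose zero overall length change; the single axial force P common to all segments must satisfy P Σ Lᵢ/(AᵢEᵢ) = δ_free.
The series flexibility is Σ Lᵢ/(AᵢEᵢ) = 725/(425×107×10³) + 475/(1725×28×10³) + 240/(1950×196×10³) = 2.641×10⁻⁵ mm/N.
P = 2.186 / 2.641×10⁻⁵ = 82770 N = 82.77 kN, tensile.
σ_{titanium alloy} = P / A = 82770 / 425 = 194.8 MPa.

σ ≈ 195 MPa (tensile)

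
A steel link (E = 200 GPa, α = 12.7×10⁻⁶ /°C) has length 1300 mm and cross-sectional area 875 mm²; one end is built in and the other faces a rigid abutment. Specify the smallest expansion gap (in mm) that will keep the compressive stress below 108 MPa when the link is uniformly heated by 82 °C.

With no wall the link would lengthen by αΔT L = 12.7×10⁻⁶ × 82 × 1300 = 1.354 mm.
At the allowable stress the elastic shortening the wall may impose is σL/E = 108 × 1300 / (200×10³) = 0.702 mm.
So the gap has to take up the difference, g_min = δ_free − σL/E = 1.354 − 0.702 = 0.6518 mm.

g ≈ 0.652 mm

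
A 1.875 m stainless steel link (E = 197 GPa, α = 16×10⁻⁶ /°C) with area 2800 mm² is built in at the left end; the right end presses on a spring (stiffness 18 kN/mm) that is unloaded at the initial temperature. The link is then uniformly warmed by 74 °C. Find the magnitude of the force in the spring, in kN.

P ≈ 37.7 kN

If the spring were absent the link would lengthen by αΔT L = 16×10⁻⁶ × 74 × 1875 = 2.22 mm.
Let P be the compressive force at the spring. The link shortens elastically by PL/(AE) and the spring compresses by P/k; together these equal δ_free.
P [ L/(AE) + 1/k ] = δ_free → P [ 1875/(2800×197×10³) + 1/(18×10³) ] = 2.22.
P = 2.22 / 5.895×10⁻⁵ = 37660 N.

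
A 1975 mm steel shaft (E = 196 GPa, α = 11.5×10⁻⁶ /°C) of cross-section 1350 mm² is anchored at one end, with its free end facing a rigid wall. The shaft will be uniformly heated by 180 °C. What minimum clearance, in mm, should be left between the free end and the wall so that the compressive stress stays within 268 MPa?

Free expansion if unrestrained: δ_free = αΔT L = 11.5×10⁻⁶ × 180 × 1975 = 4.088 mm.
At the allowable stress the elastic shortening the wall may impose is σL/E = 268 × 1975 / (196×10³) = 2.701 mm.
So the gap has to take up the difference, g_min = δ_free − σL/E = 4.088 − 2.701 = 1.388 mm.

g ≈ 1.39 mm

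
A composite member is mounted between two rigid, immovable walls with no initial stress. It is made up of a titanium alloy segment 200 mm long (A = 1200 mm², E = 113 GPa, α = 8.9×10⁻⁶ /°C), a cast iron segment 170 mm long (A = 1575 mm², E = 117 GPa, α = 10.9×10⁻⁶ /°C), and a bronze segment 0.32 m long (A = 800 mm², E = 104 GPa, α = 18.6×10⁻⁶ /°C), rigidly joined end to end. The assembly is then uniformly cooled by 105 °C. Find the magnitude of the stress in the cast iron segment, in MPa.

If the supports were absent, the total length change would be Σ αᵢΔT Lᵢ = 8.9×10⁻⁶×105×200 + 10.9×10⁻⁶×105×170 + 18.6×10⁻⁶×105×320 = 1.006 mm.
The rigid supports impose zero overall length change; the single axial force P common to all segments must satisfy P Σ Lᵢ/(AᵢEᵢ) = δ_free.
The series flexibility is Σ Lᵢ/(AᵢEᵢ) = 200/(1200×113×10³) + 170/(1575×117×10³) + 320/(800×104×10³) = 6.244×10⁻⁶ mm/N.
Hence P = δ_free / Σ(L/AE) = 1.006/6.244×10⁻⁶ = 161.2 kN (tensile).
σ_{cast iron} = P / A = 161200 / 1575 = 102.3 MPa.

σ ≈ 102 MPa (tensile)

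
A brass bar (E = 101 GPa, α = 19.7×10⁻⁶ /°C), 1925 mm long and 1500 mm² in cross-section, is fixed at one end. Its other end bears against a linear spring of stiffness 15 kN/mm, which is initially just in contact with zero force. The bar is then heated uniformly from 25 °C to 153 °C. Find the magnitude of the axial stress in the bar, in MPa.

σ ≈ 40.8 MPa (compressive)

The unrestrained thermal change is αΔT L = 19.7×10⁻⁶ × 128 × 1925 = 4.854 mm.
With a force P in the spring, the elastic change of the bar is PL/(AE) and that of the spring is P/k; compatibility requires their sum to equal δ_free.
P [ L/(AE) + 1/k ] = δ_free → P [ 1925/(1500×101×10³) + 1/(15×10³) ] = 4.854.
P = 4.854 / 7.937×10⁻⁵ = 61160 N.
σ = P/A = 61160/1500 = 40.77 MPa.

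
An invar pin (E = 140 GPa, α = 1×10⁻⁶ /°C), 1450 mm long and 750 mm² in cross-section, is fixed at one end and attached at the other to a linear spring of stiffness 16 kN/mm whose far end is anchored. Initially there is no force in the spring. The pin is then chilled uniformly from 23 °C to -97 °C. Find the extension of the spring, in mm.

The unrestrained thermal change is αΔT L = 1×10⁻⁶ × 120 × 1450 = 0.174 mm.
With a force P in the spring, the elastic change of the pin is PL/(AE) and that of the spring is P/k; compatibility requires their sum to equal δ_free.
So P = δ_free / [L/(AE) + 1/k] = 0.174 / [ 1450/(750×140×10³) + 1/(16×10³) ].
P = 0.174 / 7.631×10⁻⁵ = 2280 N.
Spring extension = P/k = 2280/(16×10³) = 0.1425 mm.

δ ≈ 0.143 mm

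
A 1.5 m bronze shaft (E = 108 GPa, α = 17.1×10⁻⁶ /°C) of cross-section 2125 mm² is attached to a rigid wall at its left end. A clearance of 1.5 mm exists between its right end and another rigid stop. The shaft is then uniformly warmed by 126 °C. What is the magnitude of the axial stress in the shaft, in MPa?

σ ≈ 125 MPa (compressive)

Free thermal elongation = αΔT L = 17.1×10⁻⁶ × 126 × 1500 = 3.232 mm.
This exceeds the 1.5 mm gap, so the wall pushes back. The portion of expansion that must be recovered elastically is δ_free − gap = 3.232 − 1.5 = 1.732 mm.
That suppressed elongation corresponds to σ = E·Δ/L = 108×10³ × 1.732/1500 = 124.7 MPa.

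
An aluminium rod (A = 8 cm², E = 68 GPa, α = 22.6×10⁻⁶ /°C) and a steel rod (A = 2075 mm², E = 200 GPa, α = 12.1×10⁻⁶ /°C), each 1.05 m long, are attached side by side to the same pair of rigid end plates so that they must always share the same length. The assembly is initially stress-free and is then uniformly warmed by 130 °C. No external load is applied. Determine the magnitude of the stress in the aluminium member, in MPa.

Equilibrium of a rigid end plate with no external load gives equal and opposite internal forces ±P in the two members. Since α_{aluminium} > α_{steel}, heating drives the aluminium into compression and the steel into tension.
Setting the final lengths equal and cancelling L: (α₁ − α₂)ΔT = P/(A₁E₁) + P/(A₂E₂).
|α₁ − α₂|·ΔT = 10.5×10⁻⁶ × 130 = 0.001365.
1/(A₁E₁) + 1/(A₂E₂) = 1/(800×68×10³) + 1/(2075×200×10³) = 2.079×10⁻⁸ N⁻¹.
So P = 0.001365 / 2.079×10⁻⁸ = 65.65 kN.
σ_{aluminium} = P/A₁ = 65650/800 = 82.06 MPa, compressive.

σ ≈ 82.1 MPa (compressive)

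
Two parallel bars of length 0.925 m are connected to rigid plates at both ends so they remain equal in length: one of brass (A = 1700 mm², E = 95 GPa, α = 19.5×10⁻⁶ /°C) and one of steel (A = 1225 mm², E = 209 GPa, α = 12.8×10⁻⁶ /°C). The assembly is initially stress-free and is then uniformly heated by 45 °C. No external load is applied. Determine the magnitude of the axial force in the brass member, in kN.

P ≈ 29.9 kN (compressive in the brass)

Both members must finish at the same length. With the larger α, the brass tends to over-expand; the plates restrain it, putting the brass in compression and the steel in tension. With no external load the two internal forces are equal and opposite, magnitude P.
Setting the final lengths equal and cancelling L: (α₁ − α₂)ΔT = P/(A₁E₁) + P/(A₂E₂).
|α₁ − α₂|·ΔT = 6.7×10⁻⁶ × 45 = 0.0003015.
1/(A₁E₁) + 1/(A₂E₂) = 1/(1700×95×10³) + 1/(1225×209×10³) = 1.01×10⁻⁸ N⁻¹.
P = 0.0003015 / 1.01×10⁻⁸ = 29860 N = 29.86 kN.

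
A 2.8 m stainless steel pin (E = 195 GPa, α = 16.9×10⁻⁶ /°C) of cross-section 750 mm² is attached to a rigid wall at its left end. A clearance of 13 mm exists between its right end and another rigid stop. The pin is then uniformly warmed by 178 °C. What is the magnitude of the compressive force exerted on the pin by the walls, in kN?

If the wall were absent the pin would grow by αΔT L = 16.9×10⁻⁶ × 178 × 2800 = 8.423 mm.
Since δ_free = 8.42 mm is less than the 13 mm gap, the pin never touches the wall. No axial force develops.

P ≈ 0 kN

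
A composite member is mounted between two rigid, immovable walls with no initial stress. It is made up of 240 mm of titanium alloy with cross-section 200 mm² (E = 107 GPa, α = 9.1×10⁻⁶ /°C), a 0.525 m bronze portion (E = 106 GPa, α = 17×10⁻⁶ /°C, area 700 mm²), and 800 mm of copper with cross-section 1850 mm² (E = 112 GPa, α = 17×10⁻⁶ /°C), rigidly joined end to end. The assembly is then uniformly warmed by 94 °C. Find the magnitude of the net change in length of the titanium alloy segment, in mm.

If the supports were absent, the total length change would be Σ αᵢΔT Lᵢ = 9.1×10⁻⁶×94×240 + 17×10⁻⁶×94×525 + 17×10⁻⁶×94×800 = 2.323 mm.
The rigid supports impose zero overall length change; the single axial force P common to all segments must satisfy P Σ Lᵢ/(AᵢEᵢ) = δ_free.
Σ Lᵢ/(AᵢEᵢ) = 240/(200×107×10³) + 525/(700×106×10³) + 800/(1850×112×10³) = 2.215×10⁻⁵ mm/N.
P = 2.323 / 2.215×10⁻⁵ = 104900 N = 104.9 kN, compressive.
For the titanium alloy segment, free thermal change = 9.1×10⁻⁶×94×240 = 0.2053 mm and elastic change from P = 104900×240/(200×107×10³) = 1.176 mm; these oppose, so the net change is 0.971 mm (segment shortens).

|ΔL| ≈ 0.971 mm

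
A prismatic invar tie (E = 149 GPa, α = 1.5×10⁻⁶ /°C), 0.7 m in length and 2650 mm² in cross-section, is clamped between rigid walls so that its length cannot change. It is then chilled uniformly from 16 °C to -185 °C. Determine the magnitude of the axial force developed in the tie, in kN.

The ends cannot move, so σ = EαΔT = 149×10³ × 1.5×10⁻⁶ × 201 = 44.92 MPa.
Then P = σA = 44.92 × 2650 mm² = 119 kN, tensile.

P ≈ 119 kN (tensile)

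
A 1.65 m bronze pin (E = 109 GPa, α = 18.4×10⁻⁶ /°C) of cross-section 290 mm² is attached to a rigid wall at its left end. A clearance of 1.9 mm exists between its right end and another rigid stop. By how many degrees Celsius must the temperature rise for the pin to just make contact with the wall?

Contact occurs when the free expansion equals the gap: αΔT L = 1.9 mm.
ΔT = 1.9 / (18.4×10⁻⁶ × 1650) = 62.58 °C.

ΔT ≈ 62.6 °C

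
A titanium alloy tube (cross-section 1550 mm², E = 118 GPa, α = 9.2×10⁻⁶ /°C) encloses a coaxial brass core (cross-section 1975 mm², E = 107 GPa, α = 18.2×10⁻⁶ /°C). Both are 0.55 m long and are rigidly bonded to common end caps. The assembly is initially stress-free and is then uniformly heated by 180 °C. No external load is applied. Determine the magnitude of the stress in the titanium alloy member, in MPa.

Both members must finish at the same length. With the larger α, the brass tends to over-expand; the plates restrain it, putting the brass in compression and the titanium alloy in tension. With no external load the two internal forces are equal and opposite, magnitude P.
Setting the final lengths equal and cancelling L: (α₁ − α₂)ΔT = P/(A₁E₁) + P/(A₂E₂).
|α₁ − α₂|·ΔT = 9×10⁻⁶ × 180 = 0.00162.
1/(A₁E₁) + 1/(A₂E₂) = 1/(1550×118×10³) + 1/(1975×107×10³) = 1.02×10⁻⁸ N⁻¹.
P = 0.00162 / 1.02×10⁻⁸ = 158800 N = 158.8 kN.
σ_{titanium alloy} = P/A₁ = 158800/1550 = 102.5 MPa, tensile.

σ ≈ 102 MPa (tensile)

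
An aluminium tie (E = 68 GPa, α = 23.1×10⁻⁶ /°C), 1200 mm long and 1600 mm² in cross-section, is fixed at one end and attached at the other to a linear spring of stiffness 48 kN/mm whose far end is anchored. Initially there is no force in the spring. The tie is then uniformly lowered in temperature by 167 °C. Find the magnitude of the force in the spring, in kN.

The unrestrained thermal change is αΔT L = 23.1×10⁻⁶ × 167 × 1200 = 4.629 mm.
With a force P in the spring, the elastic change of the tie is PL/(AE) and that of the spring is P/k; compatibility requires their sum to equal δ_free.
So P = δ_free / [L/(AE) + 1/k] = 4.629 / [ 1200/(1600×68×10³) + 1/(48×10³) ].
P = 4.629 / 3.186×10⁻⁵ = 145300 N.

P ≈ 145 kN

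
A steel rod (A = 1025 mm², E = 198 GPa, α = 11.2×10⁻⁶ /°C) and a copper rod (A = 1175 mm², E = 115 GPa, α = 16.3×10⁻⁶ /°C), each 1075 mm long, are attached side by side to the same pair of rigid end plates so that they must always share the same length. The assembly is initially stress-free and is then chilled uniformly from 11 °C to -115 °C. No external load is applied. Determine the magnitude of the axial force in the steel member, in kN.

Equilibrium of a rigid end plate with no external load gives equal and opposite internal forces ±P in the two members. Since α_{copper} > α_{steel}, cooling drives the copper into tension and the steel into compression.
Compatibility of the two members (thermal + elastic change equal): (α₁ − α₂)ΔT = P·[1/(A₁E₁) + 1/(A₂E₂)].
|α₁ − α₂|·ΔT = 5.1×10⁻⁶ × 126 = 0.0006426.
1/(A₁E₁) + 1/(A₂E₂) = 1/(1025×198×10³) + 1/(1175×115×10³) = 1.233×10⁻⁸ N⁻¹.
P = 0.0006426 / 1.233×10⁻⁸ = 52130 N = 52.13 kN.

P ≈ 52.1 kN (compressive in the steel)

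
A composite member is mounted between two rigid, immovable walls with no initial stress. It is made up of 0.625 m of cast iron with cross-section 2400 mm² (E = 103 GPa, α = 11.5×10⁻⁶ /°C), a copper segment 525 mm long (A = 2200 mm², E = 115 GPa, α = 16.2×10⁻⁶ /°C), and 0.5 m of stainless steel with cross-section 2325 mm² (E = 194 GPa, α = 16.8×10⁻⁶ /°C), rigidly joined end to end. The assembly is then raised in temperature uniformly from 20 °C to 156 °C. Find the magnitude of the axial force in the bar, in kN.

With the walls removed the bar would change length by δ_free = Σ αᵢΔT Lᵢ = 11.5×10⁻⁶×136×625 + 16.2×10⁻⁶×136×525 + 16.8×10⁻⁶×136×500 = 3.277 mm.
Since the ends are fixed, an axial force P builds up, equal in every segment, with P · Σ Lᵢ/(AᵢEᵢ) = δ_free.
The series flexibility is Σ Lᵢ/(AᵢEᵢ) = 625/(2400×103×10³) + 525/(2200×115×10³) + 500/(2325×194×10³) = 5.712×10⁻⁶ mm/N.
P = 3.277 / 5.712×10⁻⁶ = 573600 N = 573.6 kN, compressive.

P ≈ 574 kN (compressive)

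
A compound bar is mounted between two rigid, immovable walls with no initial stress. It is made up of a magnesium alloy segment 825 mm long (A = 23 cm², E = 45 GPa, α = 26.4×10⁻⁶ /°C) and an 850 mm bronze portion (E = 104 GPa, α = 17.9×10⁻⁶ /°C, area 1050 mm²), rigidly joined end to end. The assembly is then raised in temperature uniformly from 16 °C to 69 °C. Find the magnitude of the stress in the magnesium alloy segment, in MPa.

With the walls removed the bar would change length by δ_free = Σ αᵢΔT Lᵢ = 26.4×10⁻⁶×53×825 + 17.9×10⁻⁶×53×850 = 1.961 mm.
Since the ends are fixed, an axial force P builds up, equal in every segment, with P · Σ Lᵢ/(AᵢEᵢ) = δ_free.
The series flexibility is Σ Lᵢ/(AᵢEᵢ) = 825/(2300×45×10³) + 850/(1050×104×10³) = 1.575×10⁻⁵ mm/N.
P = 1.961 / 1.575×10⁻⁵ = 124500 N = 124.5 kN, compressive.
σ_{magnesium alloy} = P / A = 124500 / 2300 = 54.11 MPa.

σ ≈ 54.1 MPa (compressive)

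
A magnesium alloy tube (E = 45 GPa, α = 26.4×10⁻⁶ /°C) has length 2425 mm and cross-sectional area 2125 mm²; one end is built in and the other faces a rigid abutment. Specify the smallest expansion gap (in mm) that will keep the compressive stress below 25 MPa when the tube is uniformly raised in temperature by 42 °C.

Free expansion if unrestrained: δ_free = αΔT L = 26.4×10⁻⁶ × 42 × 2425 = 2.689 mm.
A stress of 25 MPa corresponds to the wall pushing the tube back by σL/E = 25×2425/(45×10³) = 1.347 mm.
So the gap has to take up the difference, g_min = δ_free − σL/E = 2.689 − 1.347 = 1.342 mm.

g ≈ 1.34 mm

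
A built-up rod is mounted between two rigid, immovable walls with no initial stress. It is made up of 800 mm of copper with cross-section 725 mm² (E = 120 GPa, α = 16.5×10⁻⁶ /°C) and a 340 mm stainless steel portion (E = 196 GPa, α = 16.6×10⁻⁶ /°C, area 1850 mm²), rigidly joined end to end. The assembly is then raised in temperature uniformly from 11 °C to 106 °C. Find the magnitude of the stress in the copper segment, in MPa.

With the walls removed the bar would change length by δ_free = Σ αᵢΔT Lᵢ = 16.5×10⁻⁶×95×800 + 16.6×10⁻⁶×95×340 = 1.79 mm.
Since the ends are fixed, an axial force P builds up, equal in every segment, with P · Σ Lᵢ/(AᵢEᵢ) = δ_free.
The series flexibility is Σ Lᵢ/(AᵢEᵢ) = 800/(725×120×10³) + 340/(1850×196×10³) = 1.013×10⁻⁵ mm/N.
So P = 1.79 / 1.013×10⁻⁵ = 176.7 kN, compressive.
σ_{copper} = P / A = 176700 / 725 = 243.7 MPa.

σ ≈ 244 MPa (compressive)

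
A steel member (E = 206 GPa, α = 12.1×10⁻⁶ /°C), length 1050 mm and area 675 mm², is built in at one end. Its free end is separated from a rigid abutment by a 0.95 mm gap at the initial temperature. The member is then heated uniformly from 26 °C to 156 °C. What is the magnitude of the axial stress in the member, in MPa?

σ ≈ 138 MPa (compressive)

Free thermal elongation = αΔT L = 12.1×10⁻⁶ × 130 × 1050 = 1.652 mm.
The gap closes (δ_free > 0.95 mm) and the wall then resists a further 1.652 − 0.95 = 0.7017 mm of expansion.
So σ = E(δ_free − g)/L = 206×10³ × 0.7017/1050 = 137.7 MPa.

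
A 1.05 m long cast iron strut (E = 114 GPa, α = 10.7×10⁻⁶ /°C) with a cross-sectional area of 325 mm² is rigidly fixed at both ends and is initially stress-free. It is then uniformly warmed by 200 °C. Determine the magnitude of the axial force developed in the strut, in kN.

P ≈ 79.3 kN (compressive)

With zero net strain, σ = E·αΔT = 114 GPa × 10.7×10⁻⁶ × 200 = 244 MPa.
P = AEαΔT = 325 × 114×10³ × 10.7×10⁻⁶ × 200 = 79.29 kN (compressive).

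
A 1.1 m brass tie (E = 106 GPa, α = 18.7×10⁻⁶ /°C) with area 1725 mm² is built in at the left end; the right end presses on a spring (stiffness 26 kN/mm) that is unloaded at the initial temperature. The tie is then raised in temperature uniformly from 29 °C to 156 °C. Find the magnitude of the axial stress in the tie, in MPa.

The unrestrained thermal change is αΔT L = 18.7×10⁻⁶ × 127 × 1100 = 2.612 mm.
Let P be the compressive force at the spring. The tie shortens elastically by PL/(AE) and the spring compresses by P/k; together these equal δ_free.
P [ L/(AE) + 1/k ] = δ_free → P [ 1100/(1725×106×10³) + 1/(26×10³) ] = 2.612.
P = 2.612 / 4.448×10⁻⁵ = 58740 N.
σ = P/A = 58740/1725 = 34.05 MPa.

σ ≈ 34 MPa (compressive)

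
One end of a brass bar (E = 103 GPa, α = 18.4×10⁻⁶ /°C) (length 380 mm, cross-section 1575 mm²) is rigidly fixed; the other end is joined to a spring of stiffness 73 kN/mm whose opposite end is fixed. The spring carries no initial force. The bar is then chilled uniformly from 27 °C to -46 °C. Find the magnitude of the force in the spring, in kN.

If the spring were absent the bar would shorten by αΔT L = 18.4×10⁻⁶ × 73 × 380 = 0.5104 mm.
With a force P in the spring, the elastic change of the bar is PL/(AE) and that of the spring is P/k; compatibility requires their sum to equal δ_free.
P [ L/(AE) + 1/k ] = δ_free → P [ 380/(1575×103×10³) + 1/(73×10³) ] = 0.5104.
P = 0.5104 / 1.604×10⁻⁵ = 31820 N.

P ≈ 31.8 kN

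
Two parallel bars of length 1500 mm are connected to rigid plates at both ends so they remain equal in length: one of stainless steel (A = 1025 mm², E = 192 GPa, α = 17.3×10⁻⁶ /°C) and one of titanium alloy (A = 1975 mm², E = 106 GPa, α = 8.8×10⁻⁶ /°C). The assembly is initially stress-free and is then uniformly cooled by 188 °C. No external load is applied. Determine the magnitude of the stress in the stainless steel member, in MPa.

Both members must finish at the same length. With the larger α, the stainless steel tends to over-contract; the plates restrain it, putting the stainless steel in tension and the titanium alloy in compression. With no external load the two internal forces are equal and opposite, magnitude P.
Equating the net (thermal + elastic) strains gives |α₁ − α₂|·ΔT = P·[1/(A₁E₁) + 1/(A₂E₂)].
|α₁ − α₂|·ΔT = 8.5×10⁻⁶ × 188 = 0.001598.
1/(A₁E₁) + 1/(A₂E₂) = 1/(1025×192×10³) + 1/(1975×106×10³) = 9.858×10⁻⁹ N⁻¹.
P = 0.001598 / 9.858×10⁻⁹ = 162100 N = 162.1 kN.
σ_{stainless steel} = P/A₁ = 162100/1025 = 158.1 MPa, tensile.

σ ≈ 158 MPa (tensile)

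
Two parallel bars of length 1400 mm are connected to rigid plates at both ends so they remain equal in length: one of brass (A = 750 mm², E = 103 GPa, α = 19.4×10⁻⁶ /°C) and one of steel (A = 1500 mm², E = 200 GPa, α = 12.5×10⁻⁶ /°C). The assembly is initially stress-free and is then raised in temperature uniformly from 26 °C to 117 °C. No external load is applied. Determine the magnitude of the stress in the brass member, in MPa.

σ ≈ 51.4 MPa (compressive)

Both members must finish at the same length. With the larger α, the brass tends to over-expand; the plates restrain it, putting the brass in compression and the steel in tension. With no external load the two internal forces are equal and opposite, magnitude P.
Equating the net (thermal + elastic) strains gives |α₁ − α₂|·ΔT = P·[1/(A₁E₁) + 1/(A₂E₂)].
|α₁ − α₂|·ΔT = 6.9×10⁻⁶ × 91 = 0.0006279.
1/(A₁E₁) + 1/(A₂E₂) = 1/(750×103×10³) + 1/(1500×200×10³) = 1.628×10⁻⁸ N⁻¹.
P = 0.0006279 / 1.628×10⁻⁸ = 38570 N = 38.57 kN.
σ_{brass} = P/A₁ = 38570/750 = 51.43 MPa, compressive.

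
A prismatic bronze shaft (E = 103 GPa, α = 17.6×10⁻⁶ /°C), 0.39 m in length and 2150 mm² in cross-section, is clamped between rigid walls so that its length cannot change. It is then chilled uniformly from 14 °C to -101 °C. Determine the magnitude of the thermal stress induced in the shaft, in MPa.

σ ≈ 208 MPa (tensile)

Because both ends are immovable the net strain is zero, and the suppressed thermal strain is αΔT = 17.6×10⁻⁶ × 115 = 2024×10⁻⁶.
σ = EαΔT = 103×10³ × 17.6×10⁻⁶ × 115 = 208.5 MPa (tensile; the shaft is trying to contract).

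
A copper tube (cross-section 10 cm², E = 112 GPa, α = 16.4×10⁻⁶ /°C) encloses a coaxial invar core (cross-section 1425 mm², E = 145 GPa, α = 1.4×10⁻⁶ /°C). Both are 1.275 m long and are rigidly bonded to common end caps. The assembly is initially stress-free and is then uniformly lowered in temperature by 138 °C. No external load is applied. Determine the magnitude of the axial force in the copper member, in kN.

The copper has the larger α, so on cooling it would change length more than the invar if both were free. The rigid plates force a common final length, so the copper is put into tension and the invar into compression, with equal and opposite forces P (no external load).
Compatibility of the two members (thermal + elastic change equal): (α₁ − α₂)ΔT = P·[1/(A₁E₁) + 1/(A₂E₂)].
|α₁ − α₂|·ΔT = 15×10⁻⁶ × 138 = 0.00207.
1/(A₁E₁) + 1/(A₂E₂) = 1/(1000×112×10³) + 1/(1425×145×10³) = 1.377×10⁻⁸ N⁻¹.
So P = 0.00207 / 1.377×10⁻⁸ = 150.3 kN.

P ≈ 150 kN (tensile in the copper)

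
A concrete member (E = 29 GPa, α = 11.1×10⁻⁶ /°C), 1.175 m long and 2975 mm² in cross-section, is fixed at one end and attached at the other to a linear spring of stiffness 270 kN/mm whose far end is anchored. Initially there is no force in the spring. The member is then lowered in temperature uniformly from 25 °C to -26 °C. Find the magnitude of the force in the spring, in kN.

The unrestrained thermal change is αΔT L = 11.1×10⁻⁶ × 51 × 1175 = 0.6652 mm.
Let P be the tensile force in the spring. The member extends elastically by PL/(AE) and the spring stretches by P/k; together these equal δ_free.
P [ L/(AE) + 1/k ] = δ_free → P [ 1175/(2975×29×10³) + 1/(270×10³) ] = 0.6652.
P = 0.6652 / 1.732×10⁻⁵ = 38400 N.

P ≈ 38.4 kN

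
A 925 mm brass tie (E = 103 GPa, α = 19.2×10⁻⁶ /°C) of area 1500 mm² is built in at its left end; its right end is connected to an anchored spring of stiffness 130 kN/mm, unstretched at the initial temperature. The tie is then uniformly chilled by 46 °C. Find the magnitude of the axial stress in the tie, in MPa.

σ ≈ 39.8 MPa (tensile)

The unrestrained thermal change is αΔT L = 19.2×10⁻⁶ × 46 × 925 = 0.817 mm.
With a force P in the spring, the elastic change of the tie is PL/(AE) and that of the spring is P/k; compatibility requires their sum to equal δ_free.
P [ L/(AE) + 1/k ] = δ_free → P [ 925/(1500×103×10³) + 1/(130×10³) ] = 0.817.
P = 0.817 / 1.368×10⁻⁵ = 59720 N.
σ = P/A = 59720/1500 = 39.81 MPa.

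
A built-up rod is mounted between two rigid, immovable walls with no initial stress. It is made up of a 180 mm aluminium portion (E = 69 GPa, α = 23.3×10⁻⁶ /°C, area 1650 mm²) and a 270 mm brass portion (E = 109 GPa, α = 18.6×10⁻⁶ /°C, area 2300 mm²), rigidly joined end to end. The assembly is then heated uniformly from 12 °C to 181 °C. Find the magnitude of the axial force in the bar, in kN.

P ≈ 586 kN (compressive)

Free thermal expansion of the whole bar: Σ αᵢΔT Lᵢ = 23.3×10⁻⁶×169×180 + 18.6×10⁻⁶×169×270 = 1.558 mm.
The walls prevent any net length change, so an axial force P (same in every segment) develops. Compatibility: P · Σ Lᵢ/(AᵢEᵢ) = δ_free.
The series flexibility is Σ Lᵢ/(AᵢEᵢ) = 180/(1650×69×10³) + 270/(2300×109×10³) = 2.658×10⁻⁶ mm/N.
Hence P = δ_free / Σ(L/AE) = 1.558/2.658×10⁻⁶ = 586 kN (compressive).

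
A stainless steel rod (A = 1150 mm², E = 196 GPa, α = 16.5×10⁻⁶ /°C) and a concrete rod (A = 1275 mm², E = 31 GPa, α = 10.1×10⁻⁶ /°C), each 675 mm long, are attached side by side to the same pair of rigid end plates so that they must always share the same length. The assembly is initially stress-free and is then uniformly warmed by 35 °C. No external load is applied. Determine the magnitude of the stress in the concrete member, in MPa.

Equilibrium of a rigid end plate with no external load gives equal and opposite internal forces ±P in the two members. Since α_{stainless steel} > α_{concrete}, heating drives the stainless steel into compression and the concrete into tension.
Equating the net (thermal + elastic) strains gives |α₁ − α₂|·ΔT = P·[1/(A₁E₁) + 1/(A₂E₂)].
|α₁ − α₂|·ΔT = 6.4×10⁻⁶ × 35 = 0.000224.
1/(A₁E₁) + 1/(A₂E₂) = 1/(1150×196×10³) + 1/(1275×31×10³) = 2.974×10⁻⁸ N⁻¹.
So P = 0.000224 / 2.974×10⁻⁸ = 7.533 kN.
σ_{concrete} = P/A₂ = 7533/1275 = 5.908 MPa, tensile.

σ ≈ 5.91 MPa (tensile)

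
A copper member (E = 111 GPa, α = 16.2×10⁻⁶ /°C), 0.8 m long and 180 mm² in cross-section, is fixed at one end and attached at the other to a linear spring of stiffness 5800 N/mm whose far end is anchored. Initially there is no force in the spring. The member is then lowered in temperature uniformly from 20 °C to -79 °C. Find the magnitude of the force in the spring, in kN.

P ≈ 6.04 kN

If the spring were absent the member would shorten by αΔT L = 16.2×10⁻⁶ × 99 × 800 = 1.283 mm.
With a force P in the spring, the elastic change of the member is PL/(AE) and that of the spring is P/k; compatibility requires their sum to equal δ_free.
So P = δ_free / [L/(AE) + 1/k] = 1.283 / [ 800/(180×111×10³) + 1/(5800) ].
P = 1.283 / 0.0002125 = 6039 N.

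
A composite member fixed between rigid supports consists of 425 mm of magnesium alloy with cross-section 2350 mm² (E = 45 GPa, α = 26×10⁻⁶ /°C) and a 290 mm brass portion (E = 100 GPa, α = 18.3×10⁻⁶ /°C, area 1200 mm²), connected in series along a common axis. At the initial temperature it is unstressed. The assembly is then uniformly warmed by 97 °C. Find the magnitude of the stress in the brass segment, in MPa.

Free thermal expansion of the whole bar: Σ αᵢΔT Lᵢ = 26×10⁻⁶×97×425 + 18.3×10⁻⁶×97×290 = 1.587 mm.
Since the ends are fixed, an axial force P builds up, equal in every segment, with P · Σ Lᵢ/(AᵢEᵢ) = δ_free.
The series flexibility is Σ Lᵢ/(AᵢEᵢ) = 425/(2350×45×10³) + 290/(1200×100×10³) = 6.436×10⁻⁶ mm/N.
Hence P = δ_free / Σ(L/AE) = 1.587/6.436×10⁻⁶ = 246.5 kN (compressive).
σ_{brass} = P / A = 246500 / 1200 = 205.5 MPa.

σ ≈ 205 MPa (compressive)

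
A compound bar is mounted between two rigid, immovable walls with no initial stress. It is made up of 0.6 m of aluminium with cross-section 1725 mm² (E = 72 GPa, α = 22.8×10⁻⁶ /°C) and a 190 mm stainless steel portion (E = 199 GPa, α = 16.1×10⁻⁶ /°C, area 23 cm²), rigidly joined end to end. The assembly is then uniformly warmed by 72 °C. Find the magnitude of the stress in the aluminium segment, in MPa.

Free thermal expansion of the whole bar: Σ αᵢΔT Lᵢ = 22.8×10⁻⁶×72×600 + 16.1×10⁻⁶×72×190 = 1.205 mm.
Since the ends are fixed, an axial force P builds up, equal in every segment, with P · Σ Lᵢ/(AᵢEᵢ) = δ_free.
The series flexibility is Σ Lᵢ/(AᵢEᵢ) = 600/(1725×72×10³) + 190/(2300×199×10³) = 5.246×10⁻⁶ mm/N.
So P = 1.205 / 5.246×10⁻⁶ = 229.7 kN, compressive.
σ_{aluminium} = P / A = 229700 / 1725 = 133.2 MPa.

σ ≈ 133 MPa (compressive)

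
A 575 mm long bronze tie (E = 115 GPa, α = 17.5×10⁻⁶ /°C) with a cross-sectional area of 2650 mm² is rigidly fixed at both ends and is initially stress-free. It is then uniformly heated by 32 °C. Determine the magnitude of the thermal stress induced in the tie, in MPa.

With length fixed, the mechanical strain must cancel the thermal strain αΔT = 17.5×10⁻⁶ × 32 = 560×10⁻⁶.
The stress required to suppress this strain is σ = Eε = 115×10³ × 560×10⁻⁶ = 64.4 MPa, compressive since the tie is trying to expand.

σ ≈ 64.4 MPa (compressive)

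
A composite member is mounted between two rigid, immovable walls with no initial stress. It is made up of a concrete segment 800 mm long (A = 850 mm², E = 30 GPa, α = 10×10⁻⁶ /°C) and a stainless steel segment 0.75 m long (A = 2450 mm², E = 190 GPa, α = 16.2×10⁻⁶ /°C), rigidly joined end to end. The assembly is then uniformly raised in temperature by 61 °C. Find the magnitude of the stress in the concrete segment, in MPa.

If the supports were absent, the total length change would be Σ αᵢΔT Lᵢ = 10×10⁻⁶×61×800 + 16.2×10⁻⁶×61×750 = 1.229 mm.
The walls prevent any net length change, so an axial force P (same in every segment) develops. Compatibility: P · Σ Lᵢ/(AᵢEᵢ) = δ_free.
Σ Lᵢ/(AᵢEᵢ) = 800/(850×30×10³) + 750/(2450×190×10³) = 3.298×10⁻⁵ mm/N.
So P = 1.229 / 3.298×10⁻⁵ = 37.27 kN, compressive.
σ_{concrete} = P / A = 37270 / 850 = 43.84 MPa.

σ ≈ 43.8 MPa (compressive)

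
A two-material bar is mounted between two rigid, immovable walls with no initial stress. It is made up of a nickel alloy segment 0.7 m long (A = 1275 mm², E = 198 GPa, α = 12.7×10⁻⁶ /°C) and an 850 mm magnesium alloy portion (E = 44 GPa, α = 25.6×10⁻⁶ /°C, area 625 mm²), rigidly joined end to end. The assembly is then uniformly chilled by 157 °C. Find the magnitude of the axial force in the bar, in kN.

P ≈ 143 kN (tensile)

With the walls removed the bar would change length by δ_free = Σ αᵢΔT Lᵢ = 12.7×10⁻⁶×157×700 + 25.6×10⁻⁶×157×850 = 4.812 mm.
The rigid supports impose zero overall length change; the single axial force P common to all segments must satisfy P Σ Lᵢ/(AᵢEᵢ) = δ_free.
Σ Lᵢ/(AᵢEᵢ) = 700/(1275×198×10³) + 850/(625×44×10³) = 3.368×10⁻⁵ mm/N.
Hence P = δ_free / Σ(L/AE) = 4.812/3.368×10⁻⁵ = 142.9 kN (tensile).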